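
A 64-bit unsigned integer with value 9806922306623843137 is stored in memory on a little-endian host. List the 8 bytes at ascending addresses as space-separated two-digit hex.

41 2B 2B EA E0 2F 19 88

9806922306623843137 in hexadecimal, padded to 64 bits, is 0x88192FE0EA2B2B41.
Split into bytes (most-significant first): 88 19 2F E0 EA 2B 2B 41.
Little-endian stores the least-significant byte at the lowest address.
So at ascending addresses the bytes are 41 2B 2B EA E0 2F 19 88.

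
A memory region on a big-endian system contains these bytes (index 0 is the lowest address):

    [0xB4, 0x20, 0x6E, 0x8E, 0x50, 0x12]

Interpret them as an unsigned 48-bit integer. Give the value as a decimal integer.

198051386773522

In big-endian order the high byte comes first in memory.
The bytes are already most-significant first: 0xB4206E8E5012.
0xB4206E8E5012 = 198051386773522.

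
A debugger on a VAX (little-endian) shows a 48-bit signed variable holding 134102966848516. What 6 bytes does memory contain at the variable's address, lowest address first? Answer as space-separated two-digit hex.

04 CC B3 47 F7 79

134102966848516 in hexadecimal, padded to 48 bits, is 0x79F747B3CC04.
Split into bytes (most-significant first): 79 F7 47 B3 CC 04.
Little-endian: lowest address holds the least-significant byte.
So at ascending addresses the bytes are 04 CC B3 47 F7 79.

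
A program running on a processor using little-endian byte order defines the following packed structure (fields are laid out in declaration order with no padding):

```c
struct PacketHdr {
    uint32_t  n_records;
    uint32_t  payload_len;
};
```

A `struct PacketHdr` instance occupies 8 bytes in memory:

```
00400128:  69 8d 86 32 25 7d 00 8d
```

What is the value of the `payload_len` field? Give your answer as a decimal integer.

2365619493

`payload_len` follows `n_records` (4 bytes), so it starts at byte offset 4 and occupies 4 bytes.
Bytes at offsets 4..7: 25 7D 00 8D.
Little-endian stores the least-significant byte at the lowest address.
Reassemble most-significant byte first: 8D 00 7D 25 → 0x8D007D25.
0x8D007D25 = 2365619493.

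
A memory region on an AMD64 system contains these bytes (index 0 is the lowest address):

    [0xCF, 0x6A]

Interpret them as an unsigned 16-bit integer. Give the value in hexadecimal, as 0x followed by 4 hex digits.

0x6ACF

Little-endian stores the least-significant byte at the lowest address.
Reassemble most-significant byte first: 6A CF → 0x6ACF.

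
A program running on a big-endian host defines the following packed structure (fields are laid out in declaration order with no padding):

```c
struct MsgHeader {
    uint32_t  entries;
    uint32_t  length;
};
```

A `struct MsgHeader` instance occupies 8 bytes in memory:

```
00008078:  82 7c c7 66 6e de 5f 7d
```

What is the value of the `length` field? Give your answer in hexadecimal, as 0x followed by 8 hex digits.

`length` follows `entries` (4 bytes), so it starts at byte offset 4 and occupies 4 bytes.
Bytes at offsets 4..7: 6E DE 5F 7D.
Big-endian stores the most-significant byte at the lowest address.
The bytes are already most-significant first: 0x6EDE5F7D.

0x6EDE5F7D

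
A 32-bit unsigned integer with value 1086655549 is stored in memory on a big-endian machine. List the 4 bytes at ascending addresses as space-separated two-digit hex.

1086655549 in hexadecimal, padded to 32 bits, is 0x40C50C3D.
Split into bytes (most-significant first): 40 C5 0C 3D.
Big-endian stores the most-significant byte at the lowest address.
So the memory order matches the most-significant-first order: 40 C5 0C 3D.

40 C5 0C 3D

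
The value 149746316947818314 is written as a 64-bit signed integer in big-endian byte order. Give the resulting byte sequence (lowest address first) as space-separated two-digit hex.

02 14 01 7B 5C 19 07 4A

149746316947818314 in hexadecimal, padded to 64 bits, is 0x0214017B5C19074A.
Split into bytes (most-significant first): 02 14 01 7B 5C 19 07 4A.
In big-endian order the high byte comes first in memory.
So the memory order matches the most-significant-first order: 02 14 01 7B 5C 19 07 4A.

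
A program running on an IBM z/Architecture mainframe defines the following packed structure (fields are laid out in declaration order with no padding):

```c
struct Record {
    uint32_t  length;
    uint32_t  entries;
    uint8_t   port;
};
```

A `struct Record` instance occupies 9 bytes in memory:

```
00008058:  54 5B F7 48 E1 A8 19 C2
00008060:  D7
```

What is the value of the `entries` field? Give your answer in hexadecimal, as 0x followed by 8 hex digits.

`entries` follows `length` (4 bytes), so it starts at byte offset 4 and occupies 4 bytes.
Bytes at offsets 4..7: E1 A8 19 C2.
Big-endian stores the most-significant byte at the lowest address.
The bytes are already most-significant first: 0xE1A819C2.

0xE1A819C2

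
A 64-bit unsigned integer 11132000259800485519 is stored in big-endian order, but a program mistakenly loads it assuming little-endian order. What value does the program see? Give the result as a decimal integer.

11132000259800485519 in 64-bit hexadecimal is 0x9A7CCF41A4F6CE8F.
Stored big-endian, the bytes at ascending addresses are 9A 7C CF 41 A4 F6 CE 8F.
Read back as little-endian, the first byte is least significant, giving 0x8FCEF6A441CF7C9A.
0x8FCEF6A441CF7C9A = 10362490977965276314.

10362490977965276314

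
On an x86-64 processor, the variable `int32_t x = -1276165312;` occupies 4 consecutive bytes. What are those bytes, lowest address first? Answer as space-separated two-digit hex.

Two's complement of -1276165312 in 32 bits: 1276165312 = 0x4C10BCC0; invert → 0xB3EF433F; add 1 → 0xB3EF4340.
Split into bytes (most-significant first): B3 EF 43 40.
In little-endian order the low byte comes first in memory.
So at ascending addresses the bytes are 40 43 EF B3.

40 43 EF B3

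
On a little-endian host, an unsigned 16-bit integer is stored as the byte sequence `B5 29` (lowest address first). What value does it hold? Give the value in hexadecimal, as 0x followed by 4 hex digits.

Little-endian stores the least-significant byte at the lowest address.
Reassemble most-significant byte first: 29 B5 → 0x29B5.

0x29B5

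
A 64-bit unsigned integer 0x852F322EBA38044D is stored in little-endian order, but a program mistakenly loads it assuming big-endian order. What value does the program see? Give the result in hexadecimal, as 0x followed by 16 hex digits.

Stored little-endian, the bytes at ascending addresses are 4D 04 38 BA 2E 32 2F 85.
Read back as big-endian, the last byte is least significant, giving 0x4D0438BA2E322F85.

0x4D0438BA2E322F85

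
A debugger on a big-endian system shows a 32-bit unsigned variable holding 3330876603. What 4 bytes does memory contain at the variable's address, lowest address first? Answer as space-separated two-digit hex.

3330876603 in hexadecimal, padded to 32 bits, is 0xC68924BB.
Split into bytes (most-significant first): C6 89 24 BB.
Big-endian: lowest address holds the most-significant byte.
So the memory order matches the most-significant-first order: C6 89 24 BB.

C6 89 24 BB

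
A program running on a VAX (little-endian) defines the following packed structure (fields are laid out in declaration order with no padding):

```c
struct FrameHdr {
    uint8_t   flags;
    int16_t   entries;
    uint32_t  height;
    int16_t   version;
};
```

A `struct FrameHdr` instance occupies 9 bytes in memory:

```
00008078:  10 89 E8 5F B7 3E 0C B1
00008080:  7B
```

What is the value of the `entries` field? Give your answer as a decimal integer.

`entries` follows `flags` (1 byte), so it starts at byte offset 1 and occupies 2 bytes.
Bytes at offsets 1..2: 89 E8.
In little-endian order the low byte comes first in memory.
Reassemble most-significant byte first: E8 89 → 0xE889.
Top bit is set, so as a signed 16-bit value this is 0xE889 − 2^16 = -6007.

-6007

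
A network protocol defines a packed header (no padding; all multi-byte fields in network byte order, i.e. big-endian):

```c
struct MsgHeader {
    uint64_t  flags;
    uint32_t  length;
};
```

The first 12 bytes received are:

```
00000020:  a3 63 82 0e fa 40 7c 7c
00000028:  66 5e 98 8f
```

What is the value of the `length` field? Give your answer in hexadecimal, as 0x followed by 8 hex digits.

`length` follows `flags` (8 bytes), so it starts at byte offset 8 and occupies 4 bytes.
Bytes at offsets 8..11: 66 5E 98 8F.
Big-endian: lowest address holds the most-significant byte.
The bytes are already most-significant first: 0x665E988F.

0x665E988F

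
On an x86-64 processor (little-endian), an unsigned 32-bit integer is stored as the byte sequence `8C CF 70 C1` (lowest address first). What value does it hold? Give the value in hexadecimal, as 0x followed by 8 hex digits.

In little-endian order the low byte comes first in memory.
Reassemble most-significant byte first: C1 70 CF 8C → 0xC170CF8C.

0xC170CF8C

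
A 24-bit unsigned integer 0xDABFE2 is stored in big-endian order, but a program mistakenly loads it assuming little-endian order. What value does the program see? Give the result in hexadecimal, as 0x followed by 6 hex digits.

Stored big-endian, the bytes at ascending addresses are DA BF E2.
Read back as little-endian, the first byte is least significant, giving 0xE2BFDA.

0xE2BFDA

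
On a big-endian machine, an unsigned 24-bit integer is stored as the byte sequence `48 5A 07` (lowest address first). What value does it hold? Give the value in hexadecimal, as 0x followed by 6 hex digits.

In big-endian order the high byte comes first in memory.
The bytes are already most-significant first: 0x485A07.

0x485A07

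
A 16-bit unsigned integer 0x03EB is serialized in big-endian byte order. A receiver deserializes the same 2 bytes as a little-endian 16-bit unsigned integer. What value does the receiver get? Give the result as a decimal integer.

60163

Stored big-endian, the bytes at ascending addresses are 03 EB.
Read back as little-endian, the first byte is least significant, giving 0xEB03.
0xEB03 = 60163.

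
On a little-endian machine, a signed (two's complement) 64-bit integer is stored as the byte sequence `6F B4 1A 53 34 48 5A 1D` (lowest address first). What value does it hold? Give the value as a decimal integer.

2115082364573627503

In little-endian order the low byte comes first in memory.
Reassemble most-significant byte first: 1D 5A 48 34 53 1A B4 6F → 0x1D5A4834531AB46F.
0x1D5A4834531AB46F = 2115082364573627503.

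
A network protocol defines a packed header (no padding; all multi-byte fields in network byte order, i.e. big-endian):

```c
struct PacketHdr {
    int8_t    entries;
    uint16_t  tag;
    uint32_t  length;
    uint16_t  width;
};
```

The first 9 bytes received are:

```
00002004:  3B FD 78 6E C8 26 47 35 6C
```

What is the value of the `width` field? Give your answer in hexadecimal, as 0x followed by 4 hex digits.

0x356C

`width` follows `entries` (1 B), `tag` (2 B), `length` (4 B), so it starts at offset 1 + 2 + 4 = 7 and occupies 2 bytes.
Bytes at offsets 7..8: 35 6C.
In big-endian order the high byte comes first in memory.
The bytes are already most-significant first: 0x356C.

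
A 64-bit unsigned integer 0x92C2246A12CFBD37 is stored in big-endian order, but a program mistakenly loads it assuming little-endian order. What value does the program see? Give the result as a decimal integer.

Stored big-endian, the bytes at ascending addresses are 92 C2 24 6A 12 CF BD 37.
Read back as little-endian, the first byte is least significant, giving 0x37BDCF126A24C292.
0x37BDCF126A24C292 = 4016594120681505426.

4016594120681505426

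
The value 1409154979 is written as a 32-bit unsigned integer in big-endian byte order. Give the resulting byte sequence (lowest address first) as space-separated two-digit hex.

53 FD FF A3

1409154979 in hexadecimal, padded to 32 bits, is 0x53FDFFA3.
Split into bytes (most-significant first): 53 FD FF A3.
In big-endian order the high byte comes first in memory.
So the memory order matches the most-significant-first order: 53 FD FF A3.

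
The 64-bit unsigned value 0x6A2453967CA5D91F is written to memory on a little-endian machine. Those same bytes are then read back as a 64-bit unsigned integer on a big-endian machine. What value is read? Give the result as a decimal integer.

2295047439638537322

Stored little-endian, the bytes at ascending addresses are 1F D9 A5 7C 96 53 24 6A.
Read back as big-endian, the last byte is least significant, giving 0x1FD9A57C9653246A.
0x1FD9A57C9653246A = 2295047439638537322.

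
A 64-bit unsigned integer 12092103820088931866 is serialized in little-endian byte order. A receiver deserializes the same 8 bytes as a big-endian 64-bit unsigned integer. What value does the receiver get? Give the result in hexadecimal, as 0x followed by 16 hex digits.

0x1A768B8F5BC8CFA7

12092103820088931866 in 64-bit hexadecimal is 0xA7CFC85B8F8B761A.
Stored little-endian, the bytes at ascending addresses are 1A 76 8B 8F 5B C8 CF A7.
Read back as big-endian, the last byte is least significant, giving 0x1A768B8F5BC8CFA7.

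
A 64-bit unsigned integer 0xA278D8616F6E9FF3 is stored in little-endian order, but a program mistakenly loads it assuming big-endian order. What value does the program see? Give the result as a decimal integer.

Stored little-endian, the bytes at ascending addresses are F3 9F 6E 6F 61 D8 78 A2.
Read back as big-endian, the last byte is least significant, giving 0xF39F6E6F61D878A2.
0xF39F6E6F61D878A2 = 17554871297175484578.

17554871297175484578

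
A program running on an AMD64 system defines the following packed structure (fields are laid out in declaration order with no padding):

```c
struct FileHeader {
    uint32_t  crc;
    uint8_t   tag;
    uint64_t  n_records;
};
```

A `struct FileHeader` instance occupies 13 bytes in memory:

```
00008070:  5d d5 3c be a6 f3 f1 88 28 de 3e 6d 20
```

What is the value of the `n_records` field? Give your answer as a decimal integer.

`n_records` follows `crc` (4 B), `tag` (1 B), so it starts at offset 4 + 1 = 5 and occupies 8 bytes.
Bytes at offsets 5..12: F3 F1 88 28 DE 3E 6D 20.
In little-endian order the low byte comes first in memory.
Reassemble most-significant byte first: 20 6D 3E DE 28 88 F1 F3 → 0x206D3EDE2888F1F3.
0x206D3EDE2888F1F3 = 2336592905558880755.

2336592905558880755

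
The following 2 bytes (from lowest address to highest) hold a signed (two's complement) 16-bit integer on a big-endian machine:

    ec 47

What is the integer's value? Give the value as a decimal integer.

-5049

Big-endian stores the most-significant byte at the lowest address.
The bytes are already most-significant first: 0xEC47.
Top bit is set, so as a signed 16-bit value this is 0xEC47 − 2^16 = -5049.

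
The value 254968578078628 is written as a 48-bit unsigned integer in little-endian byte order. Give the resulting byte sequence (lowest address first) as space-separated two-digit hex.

254968578078628 in hexadecimal, padded to 48 bits, is 0xE7E47F8677A4.
Split into bytes (most-significant first): E7 E4 7F 86 77 A4.
Little-endian stores the least-significant byte at the lowest address.
So at ascending addresses the bytes are A4 77 86 7F E4 E7.

A4 77 86 7F E4 E7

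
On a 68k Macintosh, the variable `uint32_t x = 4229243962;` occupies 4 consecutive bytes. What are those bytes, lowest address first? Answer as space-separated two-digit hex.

4229243962 in hexadecimal, padded to 32 bits, is 0xFC15243A.
Split into bytes (most-significant first): FC 15 24 3A.
Big-endian stores the most-significant byte at the lowest address.
So the memory order matches the most-significant-first order: FC 15 24 3A.

FC 15 24 3A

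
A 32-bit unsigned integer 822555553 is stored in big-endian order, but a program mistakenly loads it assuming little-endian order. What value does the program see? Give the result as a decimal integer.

822555553 in 32-bit hexadecimal is 0x310733A1.
Stored big-endian, the bytes at ascending addresses are 31 07 33 A1.
Read back as little-endian, the first byte is least significant, giving 0xA1330731.
0xA1330731 = 2704475953.

2704475953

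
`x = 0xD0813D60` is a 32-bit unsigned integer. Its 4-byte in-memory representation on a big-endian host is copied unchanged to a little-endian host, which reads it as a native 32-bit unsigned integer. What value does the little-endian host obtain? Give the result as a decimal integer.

1614643664

Stored big-endian, the bytes at ascending addresses are D0 81 3D 60.
Read back as little-endian, the first byte is least significant, giving 0x603D81D0.
0x603D81D0 = 1614643664.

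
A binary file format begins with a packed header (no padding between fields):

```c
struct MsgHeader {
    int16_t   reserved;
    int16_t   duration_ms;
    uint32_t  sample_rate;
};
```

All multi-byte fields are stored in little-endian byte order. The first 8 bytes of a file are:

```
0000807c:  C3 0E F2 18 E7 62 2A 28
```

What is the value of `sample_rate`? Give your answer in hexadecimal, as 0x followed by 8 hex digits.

0x282A62E7

`sample_rate` follows `reserved` (2 B), `duration_ms` (2 B), so it starts at offset 2 + 2 = 4 and occupies 4 bytes.
Bytes at offsets 4..7: E7 62 2A 28.
Little-endian stores the least-significant byte at the lowest address.
Reassemble most-significant byte first: 28 2A 62 E7 → 0x282A62E7.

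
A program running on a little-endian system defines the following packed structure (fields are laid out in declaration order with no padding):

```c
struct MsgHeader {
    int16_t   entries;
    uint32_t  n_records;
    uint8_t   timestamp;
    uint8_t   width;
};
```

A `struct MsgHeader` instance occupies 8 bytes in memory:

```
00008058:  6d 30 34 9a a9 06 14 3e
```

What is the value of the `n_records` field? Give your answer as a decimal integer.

111778356

`n_records` follows `entries` (2 bytes), so it starts at byte offset 2 and occupies 4 bytes.
Bytes at offsets 2..5: 34 9A A9 06.
Little-endian: lowest address holds the least-significant byte.
Reassemble most-significant byte first: 06 A9 9A 34 → 0x06A99A34.
0x06A99A34 = 111778356.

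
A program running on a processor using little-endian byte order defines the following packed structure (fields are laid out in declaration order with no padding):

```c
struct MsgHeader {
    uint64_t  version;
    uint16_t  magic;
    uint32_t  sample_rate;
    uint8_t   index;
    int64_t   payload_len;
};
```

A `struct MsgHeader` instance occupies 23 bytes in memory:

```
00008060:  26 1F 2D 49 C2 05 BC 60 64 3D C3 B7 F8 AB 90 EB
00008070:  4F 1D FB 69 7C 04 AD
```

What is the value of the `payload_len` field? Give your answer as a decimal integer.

-5979517610614763541

`payload_len` follows `version` (8 B), `magic` (2 B), `sample_rate` (4 B), `index` (1 B), so it starts at offset 8 + 2 + 4 + 1 = 15 and occupies 8 bytes.
Bytes at offsets 15..22: EB 4F 1D FB 69 7C 04 AD.
In little-endian order the low byte comes first in memory.
Reassemble most-significant byte first: AD 04 7C 69 FB 1D 4F EB → 0xAD047C69FB1D4FEB.
Top bit is set, so as a signed 64-bit value this is 0xAD047C69FB1D4FEB − 2^64 = -5979517610614763541.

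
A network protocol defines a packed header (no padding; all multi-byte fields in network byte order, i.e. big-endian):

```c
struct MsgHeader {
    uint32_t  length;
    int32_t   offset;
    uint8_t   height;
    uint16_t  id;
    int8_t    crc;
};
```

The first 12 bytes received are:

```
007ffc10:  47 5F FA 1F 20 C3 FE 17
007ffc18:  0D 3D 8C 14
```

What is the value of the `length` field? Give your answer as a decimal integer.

1197472287

`length` is the first field, at byte offset 0, occupying 4 bytes.
Bytes at offsets 0..3: 47 5F FA 1F.
Big-endian stores the most-significant byte at the lowest address.
The bytes are already most-significant first: 0x475FFA1F.
0x475FFA1F = 1197472287.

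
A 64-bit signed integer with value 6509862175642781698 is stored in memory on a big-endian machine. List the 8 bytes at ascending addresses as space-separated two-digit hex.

5A 57 AD 28 73 F0 88 02

6509862175642781698 in hexadecimal, padded to 64 bits, is 0x5A57AD2873F08802.
Split into bytes (most-significant first): 5A 57 AD 28 73 F0 88 02.
Big-endian stores the most-significant byte at the lowest address.
So the memory order matches the most-significant-first order: 5A 57 AD 28 73 F0 88 02.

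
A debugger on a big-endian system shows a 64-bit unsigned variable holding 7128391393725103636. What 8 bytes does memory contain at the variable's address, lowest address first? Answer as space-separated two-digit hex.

62 ED 22 34 6A EF BE 14

7128391393725103636 in hexadecimal, padded to 64 bits, is 0x62ED22346AEFBE14.
Split into bytes (most-significant first): 62 ED 22 34 6A EF BE 14.
Big-endian stores the most-significant byte at the lowest address.
So the memory order matches the most-significant-first order: 62 ED 22 34 6A EF BE 14.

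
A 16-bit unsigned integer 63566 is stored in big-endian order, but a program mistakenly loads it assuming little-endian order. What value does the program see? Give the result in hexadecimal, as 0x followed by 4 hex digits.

0x4EF8

63566 in 16-bit hexadecimal is 0xF84E.
Stored big-endian, the bytes at ascending addresses are F8 4E.
Read back as little-endian, the first byte is least significant, giving 0x4EF8.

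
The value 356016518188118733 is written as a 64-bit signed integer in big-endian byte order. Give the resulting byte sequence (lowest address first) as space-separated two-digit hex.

04 F0 D3 23 14 C6 32 CD

356016518188118733 in hexadecimal, padded to 64 bits, is 0x04F0D32314C632CD.
Split into bytes (most-significant first): 04 F0 D3 23 14 C6 32 CD.
Big-endian stores the most-significant byte at the lowest address.
So the memory order matches the most-significant-first order: 04 F0 D3 23 14 C6 32 CD.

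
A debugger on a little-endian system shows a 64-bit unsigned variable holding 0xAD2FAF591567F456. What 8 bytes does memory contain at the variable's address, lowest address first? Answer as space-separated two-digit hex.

Split into bytes (most-significant first): AD 2F AF 59 15 67 F4 56.
In little-endian order the low byte comes first in memory.
So at ascending addresses the bytes are 56 F4 67 15 59 AF 2F AD.

56 F4 67 15 59 AF 2F AD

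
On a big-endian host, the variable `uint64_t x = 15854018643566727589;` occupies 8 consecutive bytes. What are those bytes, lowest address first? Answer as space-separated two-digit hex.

15854018643566727589 in hexadecimal, padded to 64 bits, is 0xDC04C9F5483711A5.
Split into bytes (most-significant first): DC 04 C9 F5 48 37 11 A5.
Big-endian: lowest address holds the most-significant byte.
So the memory order matches the most-significant-first order: DC 04 C9 F5 48 37 11 A5.

DC 04 C9 F5 48 37 11 A5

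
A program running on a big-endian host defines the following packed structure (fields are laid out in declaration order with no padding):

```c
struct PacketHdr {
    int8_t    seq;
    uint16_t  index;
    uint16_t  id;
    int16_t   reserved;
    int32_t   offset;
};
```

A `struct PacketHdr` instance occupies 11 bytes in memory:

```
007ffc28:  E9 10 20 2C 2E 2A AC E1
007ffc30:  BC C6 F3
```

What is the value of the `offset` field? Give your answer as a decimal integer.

-507721997

`offset` follows `seq` (1 B), `index` (2 B), `id` (2 B), `reserved` (2 B), so it starts at offset 1 + 2 + 2 + 2 = 7 and occupies 4 bytes.
Bytes at offsets 7..10: E1 BC C6 F3.
Big-endian stores the most-significant byte at the lowest address.
The bytes are already most-significant first: 0xE1BCC6F3.
Top bit is set, so as a signed 32-bit value this is 0xE1BCC6F3 − 2^32 = -507721997.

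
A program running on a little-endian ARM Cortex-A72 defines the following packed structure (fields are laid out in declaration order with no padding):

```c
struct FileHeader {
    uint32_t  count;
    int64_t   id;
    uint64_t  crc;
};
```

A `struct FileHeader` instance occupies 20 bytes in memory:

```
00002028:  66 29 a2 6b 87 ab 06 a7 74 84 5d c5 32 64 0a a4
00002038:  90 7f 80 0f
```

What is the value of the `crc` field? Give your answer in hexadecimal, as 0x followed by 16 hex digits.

0x0F807F90A40A6432

`crc` follows `count` (4 B), `id` (8 B), so it starts at offset 4 + 8 = 12 and occupies 8 bytes.
Bytes at offsets 12..19: 32 64 0A A4 90 7F 80 0F.
Little-endian: lowest address holds the least-significant byte.
Reassemble most-significant byte first: 0F 80 7F 90 A4 0A 64 32 → 0x0F807F90A40A6432.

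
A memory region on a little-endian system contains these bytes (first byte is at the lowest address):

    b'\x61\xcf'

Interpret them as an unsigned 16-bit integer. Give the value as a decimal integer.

Little-endian stores the least-significant byte at the lowest address.
Reassemble most-significant byte first: CF 61 → 0xCF61.
0xCF61 = 53089.

53089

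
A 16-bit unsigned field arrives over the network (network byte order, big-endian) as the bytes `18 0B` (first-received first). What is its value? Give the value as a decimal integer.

6155

Big-endian stores the most-significant byte at the lowest address.
The bytes are already most-significant first: 0x180B.
0x180B = 6155.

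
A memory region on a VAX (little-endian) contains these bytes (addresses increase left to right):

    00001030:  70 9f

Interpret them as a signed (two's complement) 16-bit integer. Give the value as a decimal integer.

Little-endian stores the least-significant byte at the lowest address.
Reassemble most-significant byte first: 9F 70 → 0x9F70.
Top bit is set, so as a signed 16-bit value this is 0x9F70 − 2^16 = -24720.

-24720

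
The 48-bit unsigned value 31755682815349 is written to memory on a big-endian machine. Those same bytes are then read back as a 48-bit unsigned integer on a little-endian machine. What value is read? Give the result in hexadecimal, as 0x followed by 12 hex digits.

0x759D31B2E11C

31755682815349 in 48-bit hexadecimal is 0x1CE1B2319D75.
Stored big-endian, the bytes at ascending addresses are 1C E1 B2 31 9D 75.
Read back as little-endian, the first byte is least significant, giving 0x759D31B2E11C.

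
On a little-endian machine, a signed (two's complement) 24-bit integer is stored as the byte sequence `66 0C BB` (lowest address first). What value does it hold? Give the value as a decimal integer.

Little-endian: lowest address holds the least-significant byte.
Reassemble most-significant byte first: BB 0C 66 → 0xBB0C66.
Top bit is set, so as a signed 24-bit value this is 0xBB0C66 − 2^24 = -4518810.

-4518810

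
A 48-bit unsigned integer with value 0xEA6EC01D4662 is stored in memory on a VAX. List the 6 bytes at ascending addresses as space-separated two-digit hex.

Split into bytes (most-significant first): EA 6E C0 1D 46 62.
Little-endian: lowest address holds the least-significant byte.
So at ascending addresses the bytes are 62 46 1D C0 6E EA.

62 46 1D C0 6E EA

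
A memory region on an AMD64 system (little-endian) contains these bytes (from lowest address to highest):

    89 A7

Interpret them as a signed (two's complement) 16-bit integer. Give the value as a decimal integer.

Little-endian stores the least-significant byte at the lowest address.
Reassemble most-significant byte first: A7 89 → 0xA789.
Top bit is set, so as a signed 16-bit value this is 0xA789 − 2^16 = -22647.

-22647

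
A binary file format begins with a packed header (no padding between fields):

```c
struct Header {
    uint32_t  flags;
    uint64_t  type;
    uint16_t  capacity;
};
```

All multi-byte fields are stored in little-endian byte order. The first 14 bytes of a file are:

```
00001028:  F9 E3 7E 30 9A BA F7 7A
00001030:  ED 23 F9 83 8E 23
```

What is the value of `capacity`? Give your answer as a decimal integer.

`capacity` follows `flags` (4 B), `type` (8 B), so it starts at offset 4 + 8 = 12 and occupies 2 bytes.
Bytes at offsets 12..13: 8E 23.
In little-endian order the low byte comes first in memory.
Reassemble most-significant byte first: 23 8E → 0x238E.
0x238E = 9102.

9102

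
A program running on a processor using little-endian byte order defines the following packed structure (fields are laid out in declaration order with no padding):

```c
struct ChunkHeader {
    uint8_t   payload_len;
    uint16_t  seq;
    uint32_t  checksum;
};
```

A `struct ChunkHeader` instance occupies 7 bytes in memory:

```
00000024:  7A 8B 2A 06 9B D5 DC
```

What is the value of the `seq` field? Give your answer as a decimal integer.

10891

`seq` follows `payload_len` (1 byte), so it starts at byte offset 1 and occupies 2 bytes.
Bytes at offsets 1..2: 8B 2A.
Little-endian: lowest address holds the least-significant byte.
Reassemble most-significant byte first: 2A 8B → 0x2A8B.
0x2A8B = 10891.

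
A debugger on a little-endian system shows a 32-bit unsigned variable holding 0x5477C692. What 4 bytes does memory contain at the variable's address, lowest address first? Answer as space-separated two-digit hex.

92 C6 77 54

Split into bytes (most-significant first): 54 77 C6 92.
In little-endian order the low byte comes first in memory.
So at ascending addresses the bytes are 92 C6 77 54.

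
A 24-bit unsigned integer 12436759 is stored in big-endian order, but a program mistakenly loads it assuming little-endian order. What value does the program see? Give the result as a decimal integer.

12436759 in 24-bit hexadecimal is 0xBDC517.
Stored big-endian, the bytes at ascending addresses are BD C5 17.
Read back as little-endian, the first byte is least significant, giving 0x17C5BD.
0x17C5BD = 1557949.

1557949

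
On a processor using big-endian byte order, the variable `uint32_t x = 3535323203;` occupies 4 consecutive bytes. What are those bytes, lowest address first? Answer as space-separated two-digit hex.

D2 B8 C0 43

3535323203 in hexadecimal, padded to 32 bits, is 0xD2B8C043.
Split into bytes (most-significant first): D2 B8 C0 43.
In big-endian order the high byte comes first in memory.
So the memory order matches the most-significant-first order: D2 B8 C0 43.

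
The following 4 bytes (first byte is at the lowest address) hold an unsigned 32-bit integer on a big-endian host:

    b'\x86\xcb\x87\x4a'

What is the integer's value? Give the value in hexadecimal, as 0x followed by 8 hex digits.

In big-endian order the high byte comes first in memory.
The bytes are already most-significant first: 0x86CB874A.

0x86CB874A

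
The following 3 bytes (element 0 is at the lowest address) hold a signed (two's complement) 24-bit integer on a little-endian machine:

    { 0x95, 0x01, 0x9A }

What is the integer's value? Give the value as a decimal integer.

Little-endian: lowest address holds the least-significant byte.
Reassemble most-significant byte first: 9A 01 95 → 0x9A0195.
Top bit is set, so as a signed 24-bit value this is 0x9A0195 − 2^24 = -6684267.

-6684267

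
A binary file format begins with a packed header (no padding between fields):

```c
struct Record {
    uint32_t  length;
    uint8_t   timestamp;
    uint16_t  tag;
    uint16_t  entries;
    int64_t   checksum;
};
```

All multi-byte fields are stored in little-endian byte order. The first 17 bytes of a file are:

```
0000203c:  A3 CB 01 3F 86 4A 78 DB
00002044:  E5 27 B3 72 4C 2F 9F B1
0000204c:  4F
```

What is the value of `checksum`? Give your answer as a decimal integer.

5742546025368957735

`checksum` follows `length` (4 B), `timestamp` (1 B), `tag` (2 B), `entries` (2 B), so it starts at offset 4 + 1 + 2 + 2 = 9 and occupies 8 bytes.
Bytes at offsets 9..16: 27 B3 72 4C 2F 9F B1 4F.
Little-endian: lowest address holds the least-significant byte.
Reassemble most-significant byte first: 4F B1 9F 2F 4C 72 B3 27 → 0x4FB19F2F4C72B327.
0x4FB19F2F4C72B327 = 5742546025368957735.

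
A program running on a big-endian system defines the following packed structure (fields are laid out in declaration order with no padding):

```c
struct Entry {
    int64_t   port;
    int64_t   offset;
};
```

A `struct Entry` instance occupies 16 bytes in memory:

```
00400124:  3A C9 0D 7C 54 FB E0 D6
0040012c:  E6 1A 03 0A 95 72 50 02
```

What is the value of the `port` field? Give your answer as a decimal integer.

`port` is the first field, at byte offset 0, occupying 8 bytes.
Bytes at offsets 0..7: 3A C9 0D 7C 54 FB E0 D6.
Big-endian stores the most-significant byte at the lowest address.
The bytes are already most-significant first: 0x3AC90D7C54FBE0D6.
0x3AC90D7C54FBE0D6 = 4235931752171561174.

4235931752171561174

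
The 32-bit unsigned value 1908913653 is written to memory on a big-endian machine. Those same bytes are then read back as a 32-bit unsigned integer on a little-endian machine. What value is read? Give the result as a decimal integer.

1908913653 in 32-bit hexadecimal is 0x71C7B5F5.
Stored big-endian, the bytes at ascending addresses are 71 C7 B5 F5.
Read back as little-endian, the first byte is least significant, giving 0xF5B5C771.
0xF5B5C771 = 4122330993.

4122330993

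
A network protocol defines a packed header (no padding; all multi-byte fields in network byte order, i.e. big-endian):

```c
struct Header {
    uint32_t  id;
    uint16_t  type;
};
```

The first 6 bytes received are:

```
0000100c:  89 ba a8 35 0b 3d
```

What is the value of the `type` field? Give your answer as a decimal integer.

2877

`type` follows `id` (4 bytes), so it starts at byte offset 4 and occupies 2 bytes.
Bytes at offsets 4..5: 0B 3D.
Big-endian: lowest address holds the most-significant byte.
The bytes are already most-significant first: 0x0B3D.
0x0B3D = 2877.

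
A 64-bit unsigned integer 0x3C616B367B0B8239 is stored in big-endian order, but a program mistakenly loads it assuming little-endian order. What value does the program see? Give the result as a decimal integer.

Stored big-endian, the bytes at ascending addresses are 3C 61 6B 36 7B 0B 82 39.
Read back as little-endian, the first byte is least significant, giving 0x39820B7B366B613C.
0x39820B7B366B613C = 4143887230956167484.

4143887230956167484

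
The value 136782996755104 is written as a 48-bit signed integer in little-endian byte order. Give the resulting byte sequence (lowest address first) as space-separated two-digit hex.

A0 D2 EE 45 67 7C

136782996755104 in hexadecimal, padded to 48 bits, is 0x7C6745EED2A0.
Split into bytes (most-significant first): 7C 67 45 EE D2 A0.
Little-endian: lowest address holds the least-significant byte.
So at ascending addresses the bytes are A0 D2 EE 45 67 7C.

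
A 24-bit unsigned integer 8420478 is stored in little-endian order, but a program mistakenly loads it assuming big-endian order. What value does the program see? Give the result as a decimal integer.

8420478 in 24-bit hexadecimal is 0x807C7E.
Stored little-endian, the bytes at ascending addresses are 7E 7C 80.
Read back as big-endian, the last byte is least significant, giving 0x7E7C80.
0x7E7C80 = 8289408.

8289408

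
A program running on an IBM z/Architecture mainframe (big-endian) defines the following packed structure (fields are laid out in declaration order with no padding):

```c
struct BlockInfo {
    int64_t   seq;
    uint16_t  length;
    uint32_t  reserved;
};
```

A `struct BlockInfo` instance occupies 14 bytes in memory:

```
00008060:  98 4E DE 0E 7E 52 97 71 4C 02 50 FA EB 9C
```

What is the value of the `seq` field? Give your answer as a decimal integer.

-7471790577930823823

`seq` is the first field, at byte offset 0, occupying 8 bytes.
Bytes at offsets 0..7: 98 4E DE 0E 7E 52 97 71.
Big-endian stores the most-significant byte at the lowest address.
The bytes are already most-significant first: 0x984EDE0E7E529771.
Top bit is set, so as a signed 64-bit value this is 0x984EDE0E7E529771 − 2^64 = -7471790577930823823.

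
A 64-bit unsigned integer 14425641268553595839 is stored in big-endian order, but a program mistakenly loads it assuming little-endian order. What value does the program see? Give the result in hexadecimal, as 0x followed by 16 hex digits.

0xBF3B5AAD4D2C32C8

14425641268553595839 in 64-bit hexadecimal is 0xC8322C4DAD5A3BBF.
Stored big-endian, the bytes at ascending addresses are C8 32 2C 4D AD 5A 3B BF.
Read back as little-endian, the first byte is least significant, giving 0xBF3B5AAD4D2C32C8.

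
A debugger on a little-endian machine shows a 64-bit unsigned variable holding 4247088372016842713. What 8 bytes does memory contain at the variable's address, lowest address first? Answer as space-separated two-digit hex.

D9 87 C1 4F 5F B0 F0 3A

4247088372016842713 in hexadecimal, padded to 64 bits, is 0x3AF0B05F4FC187D9.
Split into bytes (most-significant first): 3A F0 B0 5F 4F C1 87 D9.
In little-endian order the low byte comes first in memory.
So at ascending addresses the bytes are D9 87 C1 4F 5F B0 F0 3A.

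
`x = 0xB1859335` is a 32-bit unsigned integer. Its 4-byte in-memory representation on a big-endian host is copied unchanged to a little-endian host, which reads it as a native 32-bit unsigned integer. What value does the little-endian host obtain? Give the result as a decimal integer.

898860465

Stored big-endian, the bytes at ascending addresses are B1 85 93 35.
Read back as little-endian, the first byte is least significant, giving 0x359385B1.
0x359385B1 = 898860465.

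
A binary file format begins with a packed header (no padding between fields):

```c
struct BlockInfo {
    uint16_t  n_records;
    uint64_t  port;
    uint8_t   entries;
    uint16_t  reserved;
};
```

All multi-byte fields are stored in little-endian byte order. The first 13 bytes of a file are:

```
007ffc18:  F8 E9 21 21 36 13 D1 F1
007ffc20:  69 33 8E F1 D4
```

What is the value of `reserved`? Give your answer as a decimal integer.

54513

`reserved` follows `n_records` (2 B), `port` (8 B), `entries` (1 B), so it starts at offset 2 + 8 + 1 = 11 and occupies 2 bytes.
Bytes at offsets 11..12: F1 D4.
In little-endian order the low byte comes first in memory.
Reassemble most-significant byte first: D4 F1 → 0xD4F1.
0xD4F1 = 54513.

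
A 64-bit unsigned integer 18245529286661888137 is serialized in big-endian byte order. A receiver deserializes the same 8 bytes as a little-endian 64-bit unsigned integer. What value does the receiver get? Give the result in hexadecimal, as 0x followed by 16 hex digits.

0x89D8779E372435FD

18245529286661888137 in 64-bit hexadecimal is 0xFD3524379E77D889.
Stored big-endian, the bytes at ascending addresses are FD 35 24 37 9E 77 D8 89.
Read back as little-endian, the first byte is least significant, giving 0x89D8779E372435FD.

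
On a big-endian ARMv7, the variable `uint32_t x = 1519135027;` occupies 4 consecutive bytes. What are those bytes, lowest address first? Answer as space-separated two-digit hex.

5A 8C 29 33

1519135027 in hexadecimal, padded to 32 bits, is 0x5A8C2933.
Split into bytes (most-significant first): 5A 8C 29 33.
Big-endian: lowest address holds the most-significant byte.
So the memory order matches the most-significant-first order: 5A 8C 29 33.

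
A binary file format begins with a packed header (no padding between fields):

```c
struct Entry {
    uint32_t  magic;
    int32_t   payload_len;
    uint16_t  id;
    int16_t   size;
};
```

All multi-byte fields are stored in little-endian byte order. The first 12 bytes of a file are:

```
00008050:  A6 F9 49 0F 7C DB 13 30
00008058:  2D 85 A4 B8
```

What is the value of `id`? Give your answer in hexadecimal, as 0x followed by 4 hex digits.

`id` follows `magic` (4 B), `payload_len` (4 B), so it starts at offset 4 + 4 = 8 and occupies 2 bytes.
Bytes at offsets 8..9: 2D 85.
Little-endian: lowest address holds the least-significant byte.
Reassemble most-significant byte first: 85 2D → 0x852D.

0x852D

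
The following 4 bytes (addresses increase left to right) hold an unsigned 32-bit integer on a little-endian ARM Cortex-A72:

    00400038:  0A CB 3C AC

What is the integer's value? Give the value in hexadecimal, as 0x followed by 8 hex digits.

In little-endian order the low byte comes first in memory.
Reassemble most-significant byte first: AC 3C CB 0A → 0xAC3CCB0A.

0xAC3CCB0A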